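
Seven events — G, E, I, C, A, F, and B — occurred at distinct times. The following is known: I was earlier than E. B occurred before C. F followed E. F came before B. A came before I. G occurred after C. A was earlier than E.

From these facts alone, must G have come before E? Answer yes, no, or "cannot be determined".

no

Tracing the constraints gives E → F → B → C → G, so E must come before G.
That means G cannot be before E.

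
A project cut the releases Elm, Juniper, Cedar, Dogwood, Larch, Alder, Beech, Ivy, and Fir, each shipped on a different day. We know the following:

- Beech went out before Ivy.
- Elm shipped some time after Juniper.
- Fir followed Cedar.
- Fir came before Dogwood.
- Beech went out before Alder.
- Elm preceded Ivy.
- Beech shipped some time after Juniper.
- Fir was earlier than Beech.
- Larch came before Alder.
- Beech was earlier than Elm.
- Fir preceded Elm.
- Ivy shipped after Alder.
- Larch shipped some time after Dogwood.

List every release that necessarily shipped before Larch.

Cedar, Dogwood, Fir

Directly stated before Larch: Dogwood.
Cedar reaches Larch via Cedar → Fir → Dogwood → Larch.
Fir reaches Larch via Fir → Dogwood → Larch.
No chain forces Ivy (or any of the others) ahead of Larch.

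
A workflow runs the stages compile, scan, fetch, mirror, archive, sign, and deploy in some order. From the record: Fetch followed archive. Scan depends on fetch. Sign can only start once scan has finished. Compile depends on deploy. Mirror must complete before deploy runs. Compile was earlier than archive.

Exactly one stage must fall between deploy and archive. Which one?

compile

Tracing the constraints gives deploy → compile → archive, so compile sits after deploy and before archive.
No other stage is forced both after deploy and before archive.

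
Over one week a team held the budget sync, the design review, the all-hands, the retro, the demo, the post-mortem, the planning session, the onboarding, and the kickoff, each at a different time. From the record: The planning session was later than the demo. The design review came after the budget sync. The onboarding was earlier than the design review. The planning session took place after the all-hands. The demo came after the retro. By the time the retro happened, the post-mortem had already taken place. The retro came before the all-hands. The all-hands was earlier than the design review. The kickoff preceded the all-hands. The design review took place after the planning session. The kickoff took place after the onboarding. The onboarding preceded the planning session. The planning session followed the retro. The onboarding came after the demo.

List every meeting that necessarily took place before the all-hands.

the demo, the kickoff, the onboarding, the post-mortem, the retro

Directly stated before the all-hands: the kickoff and the retro.
The demo reaches the all-hands via the demo → the onboarding → the kickoff → the all-hands.
The onboarding reaches the all-hands via the onboarding → the kickoff → the all-hands.
The post-mortem reaches the all-hands via the post-mortem → the retro → the all-hands.
No chain forces the planning session (or any of the others) ahead of the all-hands.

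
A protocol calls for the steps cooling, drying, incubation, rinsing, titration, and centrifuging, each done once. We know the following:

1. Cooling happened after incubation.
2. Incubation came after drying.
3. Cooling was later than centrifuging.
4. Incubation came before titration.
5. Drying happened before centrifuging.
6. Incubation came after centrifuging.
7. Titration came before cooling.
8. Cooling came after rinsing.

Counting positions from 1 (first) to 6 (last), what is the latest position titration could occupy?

Titration must come before cooling — 1 step forced after it.
Everything else can be placed before titration in some valid order, so titration can sit as late as position 6 − 1 = 5.

5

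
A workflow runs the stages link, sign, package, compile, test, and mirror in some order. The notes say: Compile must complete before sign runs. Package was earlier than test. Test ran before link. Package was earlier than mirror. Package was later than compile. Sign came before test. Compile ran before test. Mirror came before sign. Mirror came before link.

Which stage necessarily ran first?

compile

Compile has a chain of constraints placing it before every other stage, so compile must be first.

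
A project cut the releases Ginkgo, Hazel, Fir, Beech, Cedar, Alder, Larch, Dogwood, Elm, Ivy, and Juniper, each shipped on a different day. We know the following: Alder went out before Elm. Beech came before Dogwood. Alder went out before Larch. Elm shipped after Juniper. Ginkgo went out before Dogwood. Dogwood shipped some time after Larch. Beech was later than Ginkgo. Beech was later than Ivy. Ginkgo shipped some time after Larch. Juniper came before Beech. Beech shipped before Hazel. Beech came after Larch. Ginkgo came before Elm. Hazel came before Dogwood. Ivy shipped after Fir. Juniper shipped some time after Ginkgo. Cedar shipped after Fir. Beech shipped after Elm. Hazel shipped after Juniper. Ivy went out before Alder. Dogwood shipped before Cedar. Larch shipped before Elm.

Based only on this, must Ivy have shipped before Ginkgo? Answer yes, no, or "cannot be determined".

Chain the constraints: Ivy → Alder → Larch → Ginkgo. Each link is directly stated, so Ivy comes before Ginkgo.

yes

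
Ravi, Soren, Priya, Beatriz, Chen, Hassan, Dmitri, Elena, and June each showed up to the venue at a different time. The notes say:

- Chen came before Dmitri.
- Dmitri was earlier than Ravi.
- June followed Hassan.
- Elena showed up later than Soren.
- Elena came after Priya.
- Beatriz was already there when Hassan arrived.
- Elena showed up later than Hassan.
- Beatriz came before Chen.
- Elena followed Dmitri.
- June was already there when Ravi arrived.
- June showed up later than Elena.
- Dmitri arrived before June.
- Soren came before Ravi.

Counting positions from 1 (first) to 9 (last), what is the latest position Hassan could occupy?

6

Hassan must come before Elena, June, and Ravi — 3 guests forced after them.
Everything else can be placed before Hassan in some valid order, so Hassan can sit as late as position 9 − 3 = 6.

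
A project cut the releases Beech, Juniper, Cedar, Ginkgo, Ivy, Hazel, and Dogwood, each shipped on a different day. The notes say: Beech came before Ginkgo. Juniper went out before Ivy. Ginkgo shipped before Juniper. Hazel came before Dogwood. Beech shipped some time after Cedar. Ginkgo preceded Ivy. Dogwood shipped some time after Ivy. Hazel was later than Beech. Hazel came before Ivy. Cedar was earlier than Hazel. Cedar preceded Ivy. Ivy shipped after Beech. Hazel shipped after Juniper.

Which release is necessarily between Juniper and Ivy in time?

Tracing the constraints gives Juniper → Hazel → Ivy, so Hazel sits after Juniper and before Ivy.
No other release is forced both after Juniper and before Ivy.

Hazel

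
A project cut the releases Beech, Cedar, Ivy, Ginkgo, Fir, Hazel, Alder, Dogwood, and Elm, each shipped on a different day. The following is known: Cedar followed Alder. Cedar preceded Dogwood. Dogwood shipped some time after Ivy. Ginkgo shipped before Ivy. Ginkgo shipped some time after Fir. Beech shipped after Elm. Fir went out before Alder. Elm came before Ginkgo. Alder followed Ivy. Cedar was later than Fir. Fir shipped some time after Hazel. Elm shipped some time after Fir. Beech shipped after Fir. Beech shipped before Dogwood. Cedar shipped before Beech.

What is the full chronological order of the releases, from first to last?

The constraints fix every adjacent pair, so only one ordering works:
Hazel → Fir → Elm → Ginkgo → Ivy → Alder → Cedar → Beech → Dogwood.

Hazel, Fir, Elm, Ginkgo, Ivy, Alder, Cedar, Beech, Dogwood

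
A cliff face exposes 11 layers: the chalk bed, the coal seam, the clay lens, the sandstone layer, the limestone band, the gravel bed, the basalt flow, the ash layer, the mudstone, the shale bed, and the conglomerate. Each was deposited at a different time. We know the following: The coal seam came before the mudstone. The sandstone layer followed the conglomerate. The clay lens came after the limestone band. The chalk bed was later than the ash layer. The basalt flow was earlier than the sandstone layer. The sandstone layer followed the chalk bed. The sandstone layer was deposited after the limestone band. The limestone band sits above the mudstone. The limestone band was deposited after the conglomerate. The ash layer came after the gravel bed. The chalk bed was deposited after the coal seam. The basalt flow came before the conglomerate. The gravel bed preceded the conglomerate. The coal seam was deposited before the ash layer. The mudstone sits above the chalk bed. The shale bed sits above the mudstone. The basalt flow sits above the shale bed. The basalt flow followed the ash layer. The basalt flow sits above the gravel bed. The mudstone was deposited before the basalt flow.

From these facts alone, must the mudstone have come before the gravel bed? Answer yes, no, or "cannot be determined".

no

Tracing the constraints gives the gravel bed → the ash layer → the chalk bed → the mudstone, so the gravel bed must come before the mudstone.
That means the mudstone cannot be before the gravel bed.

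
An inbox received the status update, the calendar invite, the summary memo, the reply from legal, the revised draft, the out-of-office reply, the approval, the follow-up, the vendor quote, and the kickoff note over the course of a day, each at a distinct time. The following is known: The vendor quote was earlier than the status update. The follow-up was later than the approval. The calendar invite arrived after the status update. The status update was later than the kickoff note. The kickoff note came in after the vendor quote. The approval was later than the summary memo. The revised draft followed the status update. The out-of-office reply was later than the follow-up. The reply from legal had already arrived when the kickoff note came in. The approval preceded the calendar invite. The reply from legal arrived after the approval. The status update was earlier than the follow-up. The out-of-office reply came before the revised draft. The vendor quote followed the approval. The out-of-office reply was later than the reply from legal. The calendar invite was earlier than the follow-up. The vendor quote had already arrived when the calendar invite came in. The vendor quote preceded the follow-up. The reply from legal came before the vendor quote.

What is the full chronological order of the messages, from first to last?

The constraints fix every adjacent pair, so only one ordering works:
the summary memo → the approval → the reply from legal → the vendor quote → the kickoff note → the status update → the calendar invite → the follow-up → the out-of-office reply → the revised draft.

the summary memo, the approval, the reply from legal, the vendor quote, the kickoff note, the status update, the calendar invite, the follow-up, the out-of-office reply, the revised draft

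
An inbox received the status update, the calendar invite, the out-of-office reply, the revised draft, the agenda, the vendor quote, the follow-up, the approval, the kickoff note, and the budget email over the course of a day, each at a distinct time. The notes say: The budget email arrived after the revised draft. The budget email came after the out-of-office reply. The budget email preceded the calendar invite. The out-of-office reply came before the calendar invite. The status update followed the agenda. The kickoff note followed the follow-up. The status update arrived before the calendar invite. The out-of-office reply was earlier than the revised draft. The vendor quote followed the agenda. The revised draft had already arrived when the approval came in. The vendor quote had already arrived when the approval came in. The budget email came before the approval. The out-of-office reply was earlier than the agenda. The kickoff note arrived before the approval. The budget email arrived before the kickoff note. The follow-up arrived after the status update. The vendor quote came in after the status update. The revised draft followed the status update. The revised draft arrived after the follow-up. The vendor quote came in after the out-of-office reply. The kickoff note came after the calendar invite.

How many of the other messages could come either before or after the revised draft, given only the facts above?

Forced before the revised draft: the agenda, the follow-up, the out-of-office reply, and the status update; forced after the revised draft: the approval, the budget email, the calendar invite, and the kickoff note.
That leaves the vendor quote with no forced order relative to the revised draft — 1.

1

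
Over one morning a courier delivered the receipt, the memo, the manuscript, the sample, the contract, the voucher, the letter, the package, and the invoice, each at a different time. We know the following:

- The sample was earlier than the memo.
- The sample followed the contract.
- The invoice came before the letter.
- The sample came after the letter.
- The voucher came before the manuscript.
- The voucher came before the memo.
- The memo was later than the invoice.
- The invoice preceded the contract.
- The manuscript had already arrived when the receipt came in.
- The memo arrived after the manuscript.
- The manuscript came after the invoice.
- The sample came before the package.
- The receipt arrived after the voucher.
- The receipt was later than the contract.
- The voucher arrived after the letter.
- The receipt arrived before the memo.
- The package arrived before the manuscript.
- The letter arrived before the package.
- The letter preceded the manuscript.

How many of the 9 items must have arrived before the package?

Directly stated before the package: the letter and the sample.
The contract reaches the package via the contract → the sample → the package.
The invoice reaches the package via the invoice → the letter → the package.
No chain forces the manuscript (or any of the others) ahead of the package.
That's the contract, the invoice, the letter, and the sample — 4 in all.

4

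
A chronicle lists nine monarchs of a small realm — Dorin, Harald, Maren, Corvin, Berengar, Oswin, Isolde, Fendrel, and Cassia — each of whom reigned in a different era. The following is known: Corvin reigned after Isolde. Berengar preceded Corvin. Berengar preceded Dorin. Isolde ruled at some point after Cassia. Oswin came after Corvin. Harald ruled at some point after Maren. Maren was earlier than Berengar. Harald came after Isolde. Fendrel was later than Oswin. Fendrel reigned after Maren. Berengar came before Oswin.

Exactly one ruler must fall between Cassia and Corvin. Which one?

Isolde

Tracing the constraints gives Cassia → Isolde → Corvin, so Isolde sits after Cassia and before Corvin.
No other ruler is forced both after Cassia and before Corvin.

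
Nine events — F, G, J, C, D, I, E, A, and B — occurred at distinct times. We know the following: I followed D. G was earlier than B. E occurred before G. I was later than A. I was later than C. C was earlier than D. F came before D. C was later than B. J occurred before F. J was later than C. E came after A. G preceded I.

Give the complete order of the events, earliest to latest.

The constraints fix every adjacent pair, so only one ordering works:
A → E → G → B → C → J → F → D → I.

A, E, G, B, C, J, F, D, I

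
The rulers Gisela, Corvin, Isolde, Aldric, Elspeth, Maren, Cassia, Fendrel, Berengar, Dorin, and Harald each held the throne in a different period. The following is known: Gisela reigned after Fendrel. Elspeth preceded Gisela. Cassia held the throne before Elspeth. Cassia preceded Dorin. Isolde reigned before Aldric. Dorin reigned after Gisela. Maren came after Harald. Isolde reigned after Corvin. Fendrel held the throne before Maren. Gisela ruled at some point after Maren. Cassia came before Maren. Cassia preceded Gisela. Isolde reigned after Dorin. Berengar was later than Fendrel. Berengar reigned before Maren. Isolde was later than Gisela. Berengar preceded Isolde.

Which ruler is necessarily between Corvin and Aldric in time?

Isolde

Tracing the constraints gives Corvin → Isolde → Aldric, so Isolde sits after Corvin and before Aldric.
No other ruler is forced both after Corvin and before Aldric.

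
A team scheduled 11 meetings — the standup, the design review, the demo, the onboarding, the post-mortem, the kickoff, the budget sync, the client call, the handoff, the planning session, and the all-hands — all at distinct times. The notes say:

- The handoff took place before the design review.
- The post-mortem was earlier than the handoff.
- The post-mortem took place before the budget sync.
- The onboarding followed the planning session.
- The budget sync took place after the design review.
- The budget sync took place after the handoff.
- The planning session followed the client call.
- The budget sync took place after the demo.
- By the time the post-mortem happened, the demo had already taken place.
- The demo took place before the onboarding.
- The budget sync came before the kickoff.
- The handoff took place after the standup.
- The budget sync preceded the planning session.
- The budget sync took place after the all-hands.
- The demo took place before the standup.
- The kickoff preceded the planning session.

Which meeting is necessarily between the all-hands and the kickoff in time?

the budget sync

Tracing the constraints gives the all-hands → the budget sync → the kickoff, so the budget sync sits after the all-hands and before the kickoff.
No other meeting is forced both after the all-hands and before the kickoff.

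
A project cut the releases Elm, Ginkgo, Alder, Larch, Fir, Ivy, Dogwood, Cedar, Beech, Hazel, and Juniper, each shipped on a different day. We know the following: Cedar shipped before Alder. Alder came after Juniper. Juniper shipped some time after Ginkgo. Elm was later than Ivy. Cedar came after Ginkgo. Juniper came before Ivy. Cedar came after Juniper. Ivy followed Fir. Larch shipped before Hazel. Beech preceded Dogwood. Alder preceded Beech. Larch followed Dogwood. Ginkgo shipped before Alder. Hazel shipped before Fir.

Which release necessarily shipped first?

Ginkgo has a chain of constraints placing it before every other release, so Ginkgo must be first.

Ginkgo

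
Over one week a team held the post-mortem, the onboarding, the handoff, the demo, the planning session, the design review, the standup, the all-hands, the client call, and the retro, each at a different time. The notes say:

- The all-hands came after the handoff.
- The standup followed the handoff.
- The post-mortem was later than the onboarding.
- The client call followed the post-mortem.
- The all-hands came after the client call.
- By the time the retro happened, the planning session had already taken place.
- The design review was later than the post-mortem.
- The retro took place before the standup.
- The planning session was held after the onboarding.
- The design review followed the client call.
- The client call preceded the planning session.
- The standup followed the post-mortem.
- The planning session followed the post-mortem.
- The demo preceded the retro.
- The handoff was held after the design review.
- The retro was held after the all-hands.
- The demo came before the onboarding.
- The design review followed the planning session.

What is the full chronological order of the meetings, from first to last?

The constraints fix every adjacent pair, so only one ordering works:
the demo → the onboarding → the post-mortem → the client call → the planning session → the design review → the handoff → the all-hands → the retro → the standup.

the demo, the onboarding, the post-mortem, the client call, the planning session, the design review, the handoff, the all-hands, the retro, the standup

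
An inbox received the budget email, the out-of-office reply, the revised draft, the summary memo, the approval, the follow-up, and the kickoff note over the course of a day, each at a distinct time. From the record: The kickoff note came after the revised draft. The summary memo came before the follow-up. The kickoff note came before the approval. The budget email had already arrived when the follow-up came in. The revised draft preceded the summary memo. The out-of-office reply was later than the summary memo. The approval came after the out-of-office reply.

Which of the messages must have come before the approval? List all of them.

the kickoff note, the out-of-office reply, the revised draft, the summary memo

Directly stated before the approval: the kickoff note and the out-of-office reply.
The revised draft reaches the approval via the revised draft → the kickoff note → the approval.
The summary memo reaches the approval via the summary memo → the out-of-office reply → the approval.
No chain forces the follow-up (or any of the others) ahead of the approval.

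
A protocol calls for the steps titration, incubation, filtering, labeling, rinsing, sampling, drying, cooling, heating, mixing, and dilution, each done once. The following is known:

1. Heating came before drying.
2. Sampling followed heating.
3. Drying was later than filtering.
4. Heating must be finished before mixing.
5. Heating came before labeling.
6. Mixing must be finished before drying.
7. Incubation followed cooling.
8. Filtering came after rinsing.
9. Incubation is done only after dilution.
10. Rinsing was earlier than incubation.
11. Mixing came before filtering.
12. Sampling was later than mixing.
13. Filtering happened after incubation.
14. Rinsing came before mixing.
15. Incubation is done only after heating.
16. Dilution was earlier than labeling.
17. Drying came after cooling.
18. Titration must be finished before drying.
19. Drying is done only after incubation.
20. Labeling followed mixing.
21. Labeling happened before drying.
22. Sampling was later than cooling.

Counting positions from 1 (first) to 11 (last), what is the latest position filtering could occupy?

Filtering must come before drying — 1 step forced after it.
Everything else can be placed before filtering in some valid order, so filtering can sit as late as position 11 − 1 = 10.

10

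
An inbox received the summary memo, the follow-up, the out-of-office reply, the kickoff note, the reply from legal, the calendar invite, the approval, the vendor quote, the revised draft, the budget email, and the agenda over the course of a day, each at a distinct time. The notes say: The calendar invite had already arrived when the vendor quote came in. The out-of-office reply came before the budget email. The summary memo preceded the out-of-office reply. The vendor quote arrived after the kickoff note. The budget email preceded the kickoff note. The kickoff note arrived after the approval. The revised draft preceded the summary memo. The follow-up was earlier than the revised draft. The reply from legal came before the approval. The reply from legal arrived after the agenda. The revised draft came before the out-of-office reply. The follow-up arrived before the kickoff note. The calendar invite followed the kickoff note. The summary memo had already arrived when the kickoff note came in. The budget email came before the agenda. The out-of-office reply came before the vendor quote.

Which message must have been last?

the vendor quote

Every other message has a chain of constraints placing it before the vendor quote, so the vendor quote is last.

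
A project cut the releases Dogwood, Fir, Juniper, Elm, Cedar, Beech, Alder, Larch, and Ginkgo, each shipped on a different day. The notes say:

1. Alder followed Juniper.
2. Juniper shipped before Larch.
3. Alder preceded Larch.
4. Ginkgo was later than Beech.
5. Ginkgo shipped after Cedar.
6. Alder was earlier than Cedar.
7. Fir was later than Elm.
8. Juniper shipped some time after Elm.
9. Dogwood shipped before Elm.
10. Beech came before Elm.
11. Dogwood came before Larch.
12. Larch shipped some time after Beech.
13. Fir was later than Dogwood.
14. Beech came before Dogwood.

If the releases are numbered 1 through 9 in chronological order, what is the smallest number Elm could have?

3

Beech and Dogwood must both come before Elm — 2 forced predecessors.
Nothing else is forced ahead of Elm, so its earliest slot is position 2 + 1 = 3.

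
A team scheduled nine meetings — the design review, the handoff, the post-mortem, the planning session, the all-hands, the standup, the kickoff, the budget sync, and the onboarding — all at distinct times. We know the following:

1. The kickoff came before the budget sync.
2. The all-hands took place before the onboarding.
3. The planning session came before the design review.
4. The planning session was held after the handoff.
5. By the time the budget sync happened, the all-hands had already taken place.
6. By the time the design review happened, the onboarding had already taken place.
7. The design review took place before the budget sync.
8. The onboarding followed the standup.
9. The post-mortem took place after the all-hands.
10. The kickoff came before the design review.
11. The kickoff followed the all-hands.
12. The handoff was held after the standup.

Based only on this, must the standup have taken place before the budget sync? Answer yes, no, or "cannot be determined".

Chain the constraints: the standup → the onboarding → the design review → the budget sync. Each link is directly stated, so the standup comes before the budget sync.

yes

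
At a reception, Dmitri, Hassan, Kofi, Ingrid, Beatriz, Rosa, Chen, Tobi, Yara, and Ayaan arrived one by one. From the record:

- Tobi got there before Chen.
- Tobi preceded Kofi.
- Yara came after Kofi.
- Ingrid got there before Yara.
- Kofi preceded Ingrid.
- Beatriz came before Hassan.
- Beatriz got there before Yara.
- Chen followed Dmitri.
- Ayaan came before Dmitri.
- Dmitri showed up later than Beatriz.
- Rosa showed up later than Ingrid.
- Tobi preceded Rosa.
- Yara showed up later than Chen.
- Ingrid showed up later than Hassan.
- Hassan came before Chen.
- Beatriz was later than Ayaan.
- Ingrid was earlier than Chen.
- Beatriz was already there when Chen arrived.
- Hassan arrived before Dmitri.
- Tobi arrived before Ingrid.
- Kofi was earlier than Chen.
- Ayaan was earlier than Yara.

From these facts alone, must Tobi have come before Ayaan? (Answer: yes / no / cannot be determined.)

cannot be determined

No chain of stated constraints runs from Tobi to Ayaan, and none runs from Ayaan to Tobi either.
So the relative order of Tobi and Ayaan is not fixed by the given facts.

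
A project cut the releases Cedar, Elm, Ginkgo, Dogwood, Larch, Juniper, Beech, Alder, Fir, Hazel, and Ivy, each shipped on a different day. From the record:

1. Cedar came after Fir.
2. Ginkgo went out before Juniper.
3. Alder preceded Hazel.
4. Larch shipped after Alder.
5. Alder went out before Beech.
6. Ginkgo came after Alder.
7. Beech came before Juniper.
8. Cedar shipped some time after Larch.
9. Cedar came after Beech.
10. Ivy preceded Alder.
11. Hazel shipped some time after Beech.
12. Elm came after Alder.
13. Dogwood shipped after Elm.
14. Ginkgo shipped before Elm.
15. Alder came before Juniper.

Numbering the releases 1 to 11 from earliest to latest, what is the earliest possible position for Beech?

3

Alder and Ivy must both come before Beech — 2 forced predecessors.
Nothing else is forced ahead of Beech, so its earliest slot is position 2 + 1 = 3.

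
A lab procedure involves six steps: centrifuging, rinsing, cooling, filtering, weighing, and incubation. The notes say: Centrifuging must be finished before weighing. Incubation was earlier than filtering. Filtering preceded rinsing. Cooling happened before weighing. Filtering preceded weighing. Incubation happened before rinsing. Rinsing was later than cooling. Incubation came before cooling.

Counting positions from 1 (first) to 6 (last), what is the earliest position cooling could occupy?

2

Incubation must come before cooling — 1 forced predecessor.
Nothing else is forced ahead of cooling, so its earliest slot is position 1 + 1 = 2.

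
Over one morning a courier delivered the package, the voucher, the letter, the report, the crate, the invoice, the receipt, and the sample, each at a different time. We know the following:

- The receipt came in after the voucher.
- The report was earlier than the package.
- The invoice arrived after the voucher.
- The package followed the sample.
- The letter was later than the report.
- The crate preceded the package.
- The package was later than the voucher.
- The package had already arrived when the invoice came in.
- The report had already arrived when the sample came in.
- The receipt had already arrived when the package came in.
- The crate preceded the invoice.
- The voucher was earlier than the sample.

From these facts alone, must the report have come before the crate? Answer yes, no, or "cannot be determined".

No chain of stated constraints runs from the report to the crate, and none runs from the crate to the report either.
So the relative order of the report and the crate is not fixed by the given facts.

cannot be determined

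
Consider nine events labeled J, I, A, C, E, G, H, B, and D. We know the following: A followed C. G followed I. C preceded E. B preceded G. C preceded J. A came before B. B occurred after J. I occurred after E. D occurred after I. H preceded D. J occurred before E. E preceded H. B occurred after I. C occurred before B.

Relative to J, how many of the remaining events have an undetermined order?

1

Forced before J: C; forced after J: B, D, E, G, H, and I.
That leaves A with no forced order relative to J — 1.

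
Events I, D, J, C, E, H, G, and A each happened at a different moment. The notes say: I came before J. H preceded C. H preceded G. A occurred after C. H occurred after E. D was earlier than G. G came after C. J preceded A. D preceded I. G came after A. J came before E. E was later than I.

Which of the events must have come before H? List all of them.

Directly stated before H: E.
D reaches H via D → I → E → H.
I reaches H via I → E → H.
J reaches H via J → E → H.

D, E, I, J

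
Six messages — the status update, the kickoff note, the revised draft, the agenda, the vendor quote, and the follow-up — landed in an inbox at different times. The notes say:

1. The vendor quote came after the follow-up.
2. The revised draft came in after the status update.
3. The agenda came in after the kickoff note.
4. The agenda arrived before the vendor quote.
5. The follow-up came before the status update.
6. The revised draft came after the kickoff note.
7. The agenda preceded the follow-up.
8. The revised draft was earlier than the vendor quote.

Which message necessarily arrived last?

the vendor quote

Every other message has a chain of constraints placing it before the vendor quote, so the vendor quote is last.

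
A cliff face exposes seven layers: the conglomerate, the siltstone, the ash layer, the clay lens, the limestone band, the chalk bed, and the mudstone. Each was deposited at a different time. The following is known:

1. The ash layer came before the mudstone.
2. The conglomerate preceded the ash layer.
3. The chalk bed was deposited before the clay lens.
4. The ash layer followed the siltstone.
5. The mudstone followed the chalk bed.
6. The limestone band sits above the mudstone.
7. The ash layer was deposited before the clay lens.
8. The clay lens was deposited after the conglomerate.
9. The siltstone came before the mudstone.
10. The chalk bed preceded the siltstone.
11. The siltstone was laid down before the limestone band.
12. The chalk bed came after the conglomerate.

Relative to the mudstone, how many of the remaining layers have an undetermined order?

1

Forced before the mudstone: the ash layer, the chalk bed, the conglomerate, and the siltstone; forced after the mudstone: the limestone band.
That leaves the clay lens with no forced order relative to the mudstone — 1.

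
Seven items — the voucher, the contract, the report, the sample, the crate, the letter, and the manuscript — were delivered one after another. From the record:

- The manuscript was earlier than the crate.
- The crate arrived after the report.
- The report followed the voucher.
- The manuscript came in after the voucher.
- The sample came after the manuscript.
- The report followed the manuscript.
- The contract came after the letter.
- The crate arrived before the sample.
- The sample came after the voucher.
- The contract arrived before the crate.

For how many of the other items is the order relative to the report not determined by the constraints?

2

Forced before the report: the manuscript and the voucher; forced after the report: the crate and the sample.
That leaves the contract and the letter with no forced order relative to the report — 2.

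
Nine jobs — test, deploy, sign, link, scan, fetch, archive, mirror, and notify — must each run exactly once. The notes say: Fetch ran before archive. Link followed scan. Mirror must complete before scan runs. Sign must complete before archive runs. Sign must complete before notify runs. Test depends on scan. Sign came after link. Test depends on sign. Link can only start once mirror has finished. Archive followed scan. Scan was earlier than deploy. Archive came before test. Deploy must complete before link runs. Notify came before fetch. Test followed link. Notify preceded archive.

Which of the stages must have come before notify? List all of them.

Directly stated before notify: sign.
Deploy reaches notify via deploy → link → sign → notify.
Link reaches notify via link → sign → notify.
Mirror reaches notify via mirror → link → sign → notify.
Likewise scan reaches notify by chaining the stated constraints.
No chain forces test (or any of the others) ahead of notify.

deploy, link, mirror, scan, sign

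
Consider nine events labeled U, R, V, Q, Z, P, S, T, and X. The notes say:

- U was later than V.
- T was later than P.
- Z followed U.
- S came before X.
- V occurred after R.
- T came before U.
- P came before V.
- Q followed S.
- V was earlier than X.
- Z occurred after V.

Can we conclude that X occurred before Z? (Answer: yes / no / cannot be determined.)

cannot be determined

No chain of stated constraints runs from X to Z, and none runs from Z to X either.
So the relative order of X and Z is not fixed by the given facts.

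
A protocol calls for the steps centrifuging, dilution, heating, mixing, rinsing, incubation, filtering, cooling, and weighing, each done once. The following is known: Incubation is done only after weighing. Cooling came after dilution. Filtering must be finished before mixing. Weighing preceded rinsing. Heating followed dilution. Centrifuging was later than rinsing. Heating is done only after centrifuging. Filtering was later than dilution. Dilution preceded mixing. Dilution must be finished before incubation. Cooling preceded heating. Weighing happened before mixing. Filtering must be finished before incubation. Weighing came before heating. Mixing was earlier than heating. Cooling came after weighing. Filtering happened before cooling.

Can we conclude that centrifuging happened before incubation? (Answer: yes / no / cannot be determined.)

No chain of stated constraints runs from centrifuging to incubation, and none runs from incubation to centrifuging either.
So the relative order of centrifuging and incubation is not fixed by the given facts.

cannot be determined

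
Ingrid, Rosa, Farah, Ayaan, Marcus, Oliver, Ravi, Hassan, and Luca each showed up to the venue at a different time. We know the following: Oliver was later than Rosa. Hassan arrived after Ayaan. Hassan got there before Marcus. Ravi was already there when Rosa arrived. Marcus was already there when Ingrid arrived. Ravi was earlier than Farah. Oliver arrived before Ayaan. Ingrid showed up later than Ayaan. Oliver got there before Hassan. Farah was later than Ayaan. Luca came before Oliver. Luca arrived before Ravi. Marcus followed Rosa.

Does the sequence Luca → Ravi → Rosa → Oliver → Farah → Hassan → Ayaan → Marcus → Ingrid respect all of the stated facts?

no

The constraints require Ayaan before Hassan, but in the proposed sequence Hassan appears ahead of Ayaan. That one violation is enough.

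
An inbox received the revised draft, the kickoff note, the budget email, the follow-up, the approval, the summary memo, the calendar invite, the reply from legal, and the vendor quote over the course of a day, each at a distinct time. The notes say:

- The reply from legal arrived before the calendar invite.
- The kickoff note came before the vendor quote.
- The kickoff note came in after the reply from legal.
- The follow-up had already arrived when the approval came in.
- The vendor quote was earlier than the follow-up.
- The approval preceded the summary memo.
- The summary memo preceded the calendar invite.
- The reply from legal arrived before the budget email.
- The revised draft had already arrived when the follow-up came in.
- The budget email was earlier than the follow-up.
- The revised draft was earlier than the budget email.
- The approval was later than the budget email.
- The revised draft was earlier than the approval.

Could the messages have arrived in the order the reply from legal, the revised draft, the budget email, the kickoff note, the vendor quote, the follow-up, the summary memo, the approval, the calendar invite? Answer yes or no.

The constraints require the approval before the summary memo, but in the proposed sequence the summary memo appears ahead of the approval. That one violation is enough.

no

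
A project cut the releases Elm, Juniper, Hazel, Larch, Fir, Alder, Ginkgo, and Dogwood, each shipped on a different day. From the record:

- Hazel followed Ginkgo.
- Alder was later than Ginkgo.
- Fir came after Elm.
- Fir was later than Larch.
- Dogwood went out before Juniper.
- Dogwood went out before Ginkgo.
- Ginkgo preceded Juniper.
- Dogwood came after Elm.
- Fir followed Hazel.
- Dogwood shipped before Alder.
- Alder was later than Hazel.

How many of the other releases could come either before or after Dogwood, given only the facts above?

1

Forced before Dogwood: Elm; forced after Dogwood: Alder, Fir, Ginkgo, Hazel, and Juniper.
That leaves Larch with no forced order relative to Dogwood — 1.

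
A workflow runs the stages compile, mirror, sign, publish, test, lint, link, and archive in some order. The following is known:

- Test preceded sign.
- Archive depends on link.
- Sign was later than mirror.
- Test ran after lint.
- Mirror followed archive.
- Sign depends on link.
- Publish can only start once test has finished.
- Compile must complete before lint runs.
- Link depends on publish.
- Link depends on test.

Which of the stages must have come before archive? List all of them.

Directly stated before archive: link.
Compile reaches archive via compile → lint → test → link → archive.
Lint reaches archive via lint → test → link → archive.
Publish reaches archive via publish → link → archive.
Likewise test reaches archive by chaining the stated constraints.

compile, link, lint, publish, test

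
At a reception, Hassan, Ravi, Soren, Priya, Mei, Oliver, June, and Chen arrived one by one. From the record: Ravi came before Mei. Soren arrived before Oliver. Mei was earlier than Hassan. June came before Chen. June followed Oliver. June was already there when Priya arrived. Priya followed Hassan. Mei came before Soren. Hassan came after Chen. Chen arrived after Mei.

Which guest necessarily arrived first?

Ravi

Ravi has a chain of constraints placing them before every other guest, so Ravi must be first.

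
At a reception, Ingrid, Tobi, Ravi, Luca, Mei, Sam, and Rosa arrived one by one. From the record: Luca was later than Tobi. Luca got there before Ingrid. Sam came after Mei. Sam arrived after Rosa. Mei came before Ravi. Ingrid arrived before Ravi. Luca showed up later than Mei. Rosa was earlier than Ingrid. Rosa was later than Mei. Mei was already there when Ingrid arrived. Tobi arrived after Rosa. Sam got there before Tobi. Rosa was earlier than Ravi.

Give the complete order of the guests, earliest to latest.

Mei, Rosa, Sam, Tobi, Luca, Ingrid, Ravi

The constraints fix every adjacent pair, so only one ordering works:
Mei → Rosa → Sam → Tobi → Luca → Ingrid → Ravi.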